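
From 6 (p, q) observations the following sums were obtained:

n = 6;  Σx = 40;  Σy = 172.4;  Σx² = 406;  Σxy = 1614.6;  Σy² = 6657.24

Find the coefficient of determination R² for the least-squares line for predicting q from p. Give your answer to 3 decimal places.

0.912

Sxx = Σx² − (Σx)²/n = 406 − 266.666667 = 139.333333
Sxy = Σxy − (Σx)(Σy)/n = 1614.6 − 1149.333333 = 465.266667
Syy = Σy² − (Σy)²/n = 6657.24 − 4953.626667 = 1703.613333
R² = Sxy²/(Sxx·Syy) = (465.266667)²/(139.333333·1703.613333) = 0.911964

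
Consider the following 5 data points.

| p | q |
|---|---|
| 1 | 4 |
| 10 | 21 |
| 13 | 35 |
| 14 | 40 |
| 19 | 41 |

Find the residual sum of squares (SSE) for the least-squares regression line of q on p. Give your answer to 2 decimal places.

n = 5, Σx = 57, Σy = 141, Σxy = 2008, Σx² = 827, Σy² = 4963
Sxx = Σx² − (Σx)²/n = 827 − 649.8 = 177.2
Sxy = Σxy − (Σx)(Σy)/n = 2008 − 1607.4 = 400.6
Syy = Σy² − (Σy)²/n = 4963 − 3976.2 = 986.8
b = Sxy/Sxx = 400.6/177.2 = 2.260722
SSE = Syy − b·Sxy = 986.8 − 2.260722·400.6 = 81.154628

81.15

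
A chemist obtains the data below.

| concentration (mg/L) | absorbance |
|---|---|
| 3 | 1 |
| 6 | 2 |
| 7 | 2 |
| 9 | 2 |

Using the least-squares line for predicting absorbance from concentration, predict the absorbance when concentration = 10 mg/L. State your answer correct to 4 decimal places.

n = 4, Σx = 25, Σy = 7, Σxy = 47, Σx² = 175
Sxx = Σx² − (Σx)²/n = 175 − 156.25 = 18.75
Sxy = Σxy − (Σx)(Σy)/n = 47 − 43.75 = 3.25
b = Sxy/Sxx = 3.25/18.75 = 0.173333
a = ȳ − b·x̄ = 1.75 − 0.173333·6.25 = 0.666667
ŷ(10) = a + b·10 = 0.666667 + 0.173333·10 = 2.4

2.4000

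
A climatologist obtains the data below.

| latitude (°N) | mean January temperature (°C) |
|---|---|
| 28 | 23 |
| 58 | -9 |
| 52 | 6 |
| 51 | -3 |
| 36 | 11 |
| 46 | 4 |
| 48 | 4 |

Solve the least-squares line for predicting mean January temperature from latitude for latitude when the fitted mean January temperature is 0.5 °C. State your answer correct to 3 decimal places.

50.563

n = 7, Σx = 319, Σy = 36, Σxy = 1053, Σx² = 15169
Sxx = Σx² − (Σx)²/n = 15169 − 14537.285714 = 631.714286
Sxy = Σxy − (Σx)(Σy)/n = 1053 − 1640.571429 = -587.571429
b = Sxy/Sxx = -587.571429/631.714286 = -0.930122
a = ȳ − b·x̄ = 5.142857 − (-0.930122)·45.571429 = 47.529851
Set a + b·x = 0.5: x = (0.5 − 47.529851) / (-0.930122) = 50.563093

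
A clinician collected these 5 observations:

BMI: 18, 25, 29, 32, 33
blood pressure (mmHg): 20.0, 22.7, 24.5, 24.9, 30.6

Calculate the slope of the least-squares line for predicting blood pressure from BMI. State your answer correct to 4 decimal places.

n = 5, Σx = 137, Σy = 122.7, Σxy = 3444.6, Σx² = 3903
Sxx = Σx² − (Σx)²/n = 3903 − 3753.8 = 149.2
Sxy = Σxy − (Σx)(Σy)/n = 3444.6 − 3361.98 = 82.62
b = Sxy/Sxx = 82.62/149.2 = 0.553753

0.5538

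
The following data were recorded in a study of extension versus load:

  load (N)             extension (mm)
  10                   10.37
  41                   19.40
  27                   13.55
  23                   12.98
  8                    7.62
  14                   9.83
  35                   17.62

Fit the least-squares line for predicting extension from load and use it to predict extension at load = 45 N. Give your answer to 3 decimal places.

n = 7, Σx = 158, Σy = 91.37, Σxy = 2378.77, Σx² = 4524
Sxx = Σx² − (Σx)²/n = 4524 − 3566.285714 = 957.714286
Sxy = Σxy − (Σx)(Σy)/n = 2378.77 − 2062.351429 = 316.418571
b = Sxy/Sxx = 316.418571/957.714286 = 0.330389
a = ȳ − b·x̄ = 13.052857 − 0.330389·22.571429 = 5.595498
ŷ(45) = a + b·45 = 5.595498 + 0.330389·45 = 20.463018

20.463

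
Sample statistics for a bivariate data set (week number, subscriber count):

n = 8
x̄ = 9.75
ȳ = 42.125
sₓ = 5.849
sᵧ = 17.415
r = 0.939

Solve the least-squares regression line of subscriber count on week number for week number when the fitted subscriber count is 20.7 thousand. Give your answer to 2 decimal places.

2.09

b = r · sᵧ/sₓ = 0.939 · 17.415/5.849 = 2.795809
a = ȳ − b·x̄ = 42.125 − 2.795809·9.75 = 14.865865
Set a + b·x = 20.7: x = (20.7 − 14.865865) / 2.795809 = 2.086743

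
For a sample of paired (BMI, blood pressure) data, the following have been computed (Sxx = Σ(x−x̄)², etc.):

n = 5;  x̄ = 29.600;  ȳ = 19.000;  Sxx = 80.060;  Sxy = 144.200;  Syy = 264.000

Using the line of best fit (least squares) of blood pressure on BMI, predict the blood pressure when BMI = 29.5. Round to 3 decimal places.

b = Sxy/Sxx = 144.2/80.06 = 1.801149
a = ȳ − b·x̄ = 19 − 1.801149·29.6 = -34.314014
ŷ(29.5) = a + b·29.5 = -34.314014 + 1.801149·29.5 = 18.819885

18.820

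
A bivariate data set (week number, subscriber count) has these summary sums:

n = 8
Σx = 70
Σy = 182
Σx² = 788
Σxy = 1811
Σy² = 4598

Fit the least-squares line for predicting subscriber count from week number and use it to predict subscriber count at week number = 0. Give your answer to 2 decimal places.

Sxx = Σx² − (Σx)²/n = 788 − 612.5 = 175.5
Sxy = Σxy − (Σx)(Σy)/n = 1811 − 1592.5 = 218.5
b = Sxy/Sxx = 218.5/175.5 = 1.245014
a = ȳ − b·x̄ = 22.75 − 1.245014·8.75 = 11.856125
ŷ(0) = a + b·0 = 11.856125 + 1.245014·0 = 11.856125

11.86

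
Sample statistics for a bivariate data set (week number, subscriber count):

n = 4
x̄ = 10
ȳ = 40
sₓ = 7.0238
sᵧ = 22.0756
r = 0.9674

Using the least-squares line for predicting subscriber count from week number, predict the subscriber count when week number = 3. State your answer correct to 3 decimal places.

18.716

b = r · sᵧ/sₓ = 0.9674 · 22.0756/7.0238 = 3.040510
a = ȳ − b·x̄ = 40 − 3.040510·10 = 9.594898
ŷ(3) = a + b·3 = 9.594898 + 3.040510·3 = 18.716429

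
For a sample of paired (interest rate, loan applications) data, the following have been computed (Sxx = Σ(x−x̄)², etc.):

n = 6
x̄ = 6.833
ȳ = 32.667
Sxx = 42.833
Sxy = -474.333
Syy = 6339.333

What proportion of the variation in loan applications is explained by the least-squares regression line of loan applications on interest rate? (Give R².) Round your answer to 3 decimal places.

R² = Sxy²/(Sxx·Syy) = (-474.333)²/(42.833·6339.333) = 0.828599

0.829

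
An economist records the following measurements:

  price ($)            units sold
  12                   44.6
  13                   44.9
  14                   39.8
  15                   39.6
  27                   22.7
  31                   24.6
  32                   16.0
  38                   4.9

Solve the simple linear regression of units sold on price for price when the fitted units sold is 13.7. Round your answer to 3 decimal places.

n = 8, Σx = 182, Σy = 237.1, Σxy = 4343.8, Σx² = 4892
Sxx = Σx² − (Σx)²/n = 4892 − 4140.5 = 751.5
Sxy = Σxy − (Σx)(Σy)/n = 4343.8 − 5394.025 = -1050.225
b = Sxy/Sxx = -1050.225/751.5 = -1.397505
a = ȳ − b·x̄ = 29.6375 − (-1.397505)·22.75 = 61.430739
Set a + b·x = 13.7: x = (13.7 − 61.430739) / (-1.397505) = 34.154253

34.154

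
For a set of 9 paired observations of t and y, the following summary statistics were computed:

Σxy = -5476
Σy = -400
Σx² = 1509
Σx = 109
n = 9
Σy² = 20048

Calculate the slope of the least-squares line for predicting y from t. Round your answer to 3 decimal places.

-3.344

Sxx = Σx² − (Σx)²/n = 1509 − 1320.111111 = 188.888889
Sxy = Σxy − (Σx)(Σy)/n = -5476 − (-4844.444444) = -631.555556
b = Sxy/Sxx = -631.555556/188.888889 = -3.343529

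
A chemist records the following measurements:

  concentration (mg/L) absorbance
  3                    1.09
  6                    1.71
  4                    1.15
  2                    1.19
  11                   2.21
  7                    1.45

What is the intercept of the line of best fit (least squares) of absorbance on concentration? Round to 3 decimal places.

n = 6, Σx = 33, Σy = 8.8, Σxy = 54.97, Σx² = 235
Sxx = Σx² − (Σx)²/n = 235 − 181.5 = 53.5
Sxy = Σxy − (Σx)(Σy)/n = 54.97 − 48.4 = 6.57
b = Sxy/Sxx = 6.57/53.5 = 0.122804
a = ȳ − b·x̄ = 1.466667 − 0.122804·5.5 = 0.791246

0.791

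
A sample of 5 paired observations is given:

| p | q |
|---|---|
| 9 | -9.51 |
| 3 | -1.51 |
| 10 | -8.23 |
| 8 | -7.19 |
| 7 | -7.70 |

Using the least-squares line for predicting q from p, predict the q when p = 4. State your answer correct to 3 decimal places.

-3.195

n = 5, Σx = 37, Σy = -34.14, Σxy = -283.84, Σx² = 303
Sxx = Σx² − (Σx)²/n = 303 − 273.8 = 29.2
Sxy = Σxy − (Σx)(Σy)/n = -283.84 − (-252.636) = -31.204
b = Sxy/Sxx = -31.204/29.2 = -1.068630
a = ȳ − b·x̄ = -6.828 − (-1.068630)·7.4 = 1.079863
ŷ(4) = a + b·4 = 1.079863 + (-1.068630)·4 = -3.194658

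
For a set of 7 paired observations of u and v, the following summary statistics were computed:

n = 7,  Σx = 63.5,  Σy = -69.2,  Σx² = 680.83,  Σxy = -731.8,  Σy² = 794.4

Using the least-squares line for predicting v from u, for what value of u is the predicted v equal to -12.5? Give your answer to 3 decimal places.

Sxx = Σx² − (Σx)²/n = 680.83 − 576.035714 = 104.794286
Sxy = Σxy − (Σx)(Σy)/n = -731.8 − (-627.742857) = -104.057143
b = Sxy/Sxx = -104.057143/104.794286 = -0.992966
a = ȳ − b·x̄ = -9.885714 − (-0.992966)·9.071429 = -0.878096
Set a + b·x = -12.5: x = (-12.5 − (-0.878096)) / (-0.992966) = 11.704234

11.704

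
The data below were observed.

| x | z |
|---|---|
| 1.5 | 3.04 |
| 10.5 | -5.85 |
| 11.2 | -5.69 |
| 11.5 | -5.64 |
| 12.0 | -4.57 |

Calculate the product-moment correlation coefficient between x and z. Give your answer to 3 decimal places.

n = 5, Σx = 46.7, Σy = -18.71, Σxy = -240.293, Σx² = 514.19, Σy² = 128.5347
Sxx = Σx² − (Σx)²/n = 514.19 − 436.178 = 78.012
Sxy = Σxy − (Σx)(Σy)/n = -240.293 − (-174.7514) = -65.5416
Syy = Σy² − (Σy)²/n = 128.5347 − 70.01282 = 58.52188
r = Sxy/√(Sxx·Syy) = -65.5416/√(4565.408903) = -65.5416/67.567810 = -0.970012

-0.970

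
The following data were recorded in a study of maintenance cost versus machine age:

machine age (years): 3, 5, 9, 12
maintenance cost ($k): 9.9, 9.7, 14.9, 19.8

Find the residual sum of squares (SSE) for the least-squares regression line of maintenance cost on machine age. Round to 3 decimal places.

4.181

n = 4, Σx = 29, Σy = 54.3, Σxy = 449.9, Σx² = 259, Σy² = 806.15
Sxx = Σx² − (Σx)²/n = 259 − 210.25 = 48.75
Sxy = Σxy − (Σx)(Σy)/n = 449.9 − 393.675 = 56.225
Syy = Σy² − (Σy)²/n = 806.15 − 737.1225 = 69.0275
b = Sxy/Sxx = 56.225/48.75 = 1.153333
SSE = Syy − b·Sxy = 69.0275 − 1.153333·56.225 = 4.181333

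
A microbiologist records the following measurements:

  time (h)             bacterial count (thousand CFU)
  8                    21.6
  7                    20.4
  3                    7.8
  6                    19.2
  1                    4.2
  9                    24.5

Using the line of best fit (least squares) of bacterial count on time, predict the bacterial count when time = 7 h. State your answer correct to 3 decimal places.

n = 6, Σx = 34, Σy = 97.7, Σxy = 678.9, Σx² = 240
Sxx = Σx² − (Σx)²/n = 240 − 192.666667 = 47.333333
Sxy = Σxy − (Σx)(Σy)/n = 678.9 − 553.633333 = 125.266667
b = Sxy/Sxx = 125.266667/47.333333 = 2.646479
a = ȳ − b·x̄ = 16.283333 − 2.646479·5.666667 = 1.286620
ŷ(7) = a + b·7 = 1.286620 + 2.646479·7 = 19.811972

19.812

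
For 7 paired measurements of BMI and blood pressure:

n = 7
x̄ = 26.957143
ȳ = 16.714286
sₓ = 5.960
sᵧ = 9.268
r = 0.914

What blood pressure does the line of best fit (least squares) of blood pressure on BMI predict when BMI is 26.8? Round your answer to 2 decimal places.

b = r · sᵧ/sₓ = 0.914 · 9.268/5.96 = 1.421301
a = ȳ − b·x̄ = 16.714286 − 1.421301·26.957143 = -21.599919
ŷ(26.8) = a + b·26.8 = -21.599919 + 1.421301·26.8 = 16.490939

16.49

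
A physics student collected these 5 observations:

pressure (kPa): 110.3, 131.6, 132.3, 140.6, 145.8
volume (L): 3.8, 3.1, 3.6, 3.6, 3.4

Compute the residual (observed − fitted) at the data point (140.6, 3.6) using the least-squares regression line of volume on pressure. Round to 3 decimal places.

0.179

n = 5, Σx = 660.6, Σy = 17.5, Σxy = 2305.26, Σx² = 88013.94
Sxx = Σx² − (Σx)²/n = 88013.94 − 87278.472 = 735.468
Sxy = Σxy − (Σx)(Σy)/n = 2305.26 − 2312.1 = -6.84
b = Sxy/Sxx = -6.84/735.468 = -0.009300
a = ȳ − b·x̄ = 3.5 − (-0.009300)·132.12 = 4.728743
ŷ(140.6) = 4.728743 + (-0.009300)·140.6 = 3.421134
residual = y − ŷ = 3.6 − 3.421134 = 0.178866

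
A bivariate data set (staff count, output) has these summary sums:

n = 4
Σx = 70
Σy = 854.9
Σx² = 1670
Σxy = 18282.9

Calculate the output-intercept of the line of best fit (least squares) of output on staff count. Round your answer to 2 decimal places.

83.08

Sxx = Σx² − (Σx)²/n = 1670 − 1225 = 445
Sxy = Σxy − (Σx)(Σy)/n = 18282.9 − 14960.75 = 3322.15
b = Sxy/Sxx = 3322.15/445 = 7.465506
a = ȳ − b·x̄ = 213.725 − 7.465506·17.5 = 83.078652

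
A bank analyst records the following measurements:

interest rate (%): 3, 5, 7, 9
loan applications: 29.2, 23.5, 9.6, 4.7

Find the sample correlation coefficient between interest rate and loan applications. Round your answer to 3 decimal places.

n = 4, Σx = 24, Σy = 67, Σxy = 314.6, Σx² = 164, Σy² = 1519.14
Sxx = Σx² − (Σx)²/n = 164 − 144 = 20
Sxy = Σxy − (Σx)(Σy)/n = 314.6 − 402 = -87.4
Syy = Σy² − (Σy)²/n = 1519.14 − 1122.25 = 396.89
r = Sxy/√(Sxx·Syy) = -87.4/√(7937.8) = -87.4/89.094332 = -0.980983

-0.981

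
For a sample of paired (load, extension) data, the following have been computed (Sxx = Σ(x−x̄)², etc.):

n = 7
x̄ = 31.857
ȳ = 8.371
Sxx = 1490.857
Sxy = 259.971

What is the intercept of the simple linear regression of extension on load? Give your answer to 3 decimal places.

2.816

b = Sxy/Sxx = 259.971/1490.857 = 0.174377
a = ȳ − b·x̄ = 8.371 − 0.174377·31.857 = 2.815876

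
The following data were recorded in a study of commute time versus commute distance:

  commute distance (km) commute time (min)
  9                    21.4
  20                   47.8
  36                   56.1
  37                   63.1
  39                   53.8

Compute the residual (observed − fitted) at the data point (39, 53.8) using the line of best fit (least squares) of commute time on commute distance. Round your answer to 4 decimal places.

-6.6948

n = 5, Σx = 141, Σy = 242.2, Σxy = 7601.1, Σx² = 4667
Sxx = Σx² − (Σx)²/n = 4667 − 3976.2 = 690.8
Sxy = Σxy − (Σx)(Σy)/n = 7601.1 − 6830.04 = 771.06
b = Sxy/Sxx = 771.06/690.8 = 1.116184
a = ȳ − b·x̄ = 48.44 − 1.116184·28.2 = 16.963607
ŷ(39) = 16.963607 + 1.116184·39 = 60.494789
residual = y − ŷ = 53.8 − 60.494789 = -6.694789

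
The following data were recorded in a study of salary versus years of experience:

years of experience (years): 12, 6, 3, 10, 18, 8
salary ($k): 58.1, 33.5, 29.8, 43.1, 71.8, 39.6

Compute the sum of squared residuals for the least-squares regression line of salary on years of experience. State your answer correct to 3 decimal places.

n = 6, Σx = 57, Σy = 275.9, Σxy = 3027.8, Σx² = 677, Σy² = 13966.91
Sxx = Σx² − (Σx)²/n = 677 − 541.5 = 135.5
Sxy = Σxy − (Σx)(Σy)/n = 3027.8 − 2621.05 = 406.75
Syy = Σy² − (Σy)²/n = 13966.91 − 12686.801667 = 1280.108333
b = Sxy/Sxx = 406.75/135.5 = 3.001845
SSE = Syy − b·Sxy = 1280.108333 − 3.001845·406.75 = 59.107872

59.108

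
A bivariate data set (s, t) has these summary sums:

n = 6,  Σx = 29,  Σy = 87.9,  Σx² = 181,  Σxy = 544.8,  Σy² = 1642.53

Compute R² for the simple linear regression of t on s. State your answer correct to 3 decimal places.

Sxx = Σx² − (Σx)²/n = 181 − 140.166667 = 40.833333
Sxy = Σxy − (Σx)(Σy)/n = 544.8 − 424.85 = 119.95
Syy = Σy² − (Σy)²/n = 1642.53 − 1287.735 = 354.795
R² = Sxy²/(Sxx·Syy) = (119.95)²/(40.833333·354.795) = 0.993135

0.993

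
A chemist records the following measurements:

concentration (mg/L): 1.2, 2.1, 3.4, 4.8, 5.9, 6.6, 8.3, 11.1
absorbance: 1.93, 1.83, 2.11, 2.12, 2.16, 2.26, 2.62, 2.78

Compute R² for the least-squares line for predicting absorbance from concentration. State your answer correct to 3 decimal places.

n = 8, Σx = 43.4, Σy = 17.81, Σxy = 103.773, Σx² = 310.92, Σy² = 40.3863
Sxx = Σx² − (Σx)²/n = 310.92 − 235.445 = 75.475
Sxy = Σxy − (Σx)(Σy)/n = 103.773 − 96.61925 = 7.15375
Syy = Σy² − (Σy)²/n = 40.3863 − 39.649513 = 0.736788
R² = Sxy²/(Sxx·Syy) = (7.15375)²/(75.475·0.736788) = 0.920285

0.920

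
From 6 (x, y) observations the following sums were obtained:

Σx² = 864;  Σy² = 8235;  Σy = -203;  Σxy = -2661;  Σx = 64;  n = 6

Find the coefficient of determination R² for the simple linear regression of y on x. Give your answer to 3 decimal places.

Sxx = Σx² − (Σx)²/n = 864 − 682.666667 = 181.333333
Sxy = Σxy − (Σx)(Σy)/n = -2661 − (-2165.333333) = -495.666667
Syy = Σy² − (Σy)²/n = 8235 − 6868.166667 = 1366.833333
R² = Sxy²/(Sxx·Syy) = (-495.666667)²/(181.333333·1366.833333) = 0.991257

0.991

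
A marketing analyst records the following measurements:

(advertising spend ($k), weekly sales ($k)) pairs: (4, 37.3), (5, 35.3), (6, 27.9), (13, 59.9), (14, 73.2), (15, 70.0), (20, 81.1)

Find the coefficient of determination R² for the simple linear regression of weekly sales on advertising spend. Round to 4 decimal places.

0.9151

n = 7, Σx = 77, Σy = 384.7, Σxy = 4968.6, Σx² = 1067, Σy² = 23839.25
Sxx = Σx² − (Σx)²/n = 1067 − 847 = 220
Sxy = Σxy − (Σx)(Σy)/n = 4968.6 − 4231.7 = 736.9
Syy = Σy² − (Σy)²/n = 23839.25 − 21142.012857 = 2697.237143
R² = Sxy²/(Sxx·Syy) = (736.9)²/(220·2697.237143) = 0.915114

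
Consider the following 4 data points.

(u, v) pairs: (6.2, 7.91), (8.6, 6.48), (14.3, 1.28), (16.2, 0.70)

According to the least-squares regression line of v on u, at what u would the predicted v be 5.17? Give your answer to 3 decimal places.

9.923

n = 4, Σx = 45.3, Σy = 16.37, Σxy = 134.414, Σx² = 579.33
Sxx = Σx² − (Σx)²/n = 579.33 − 513.0225 = 66.3075
Sxy = Σxy − (Σx)(Σy)/n = 134.414 − 185.39025 = -50.97625
b = Sxy/Sxx = -50.97625/66.3075 = -0.768786
a = ȳ − b·x̄ = 4.0925 − (-0.768786)·11.325 = 12.798997
Set a + b·x = 5.17: x = (5.17 − 12.798997) / (-0.768786) = 9.923439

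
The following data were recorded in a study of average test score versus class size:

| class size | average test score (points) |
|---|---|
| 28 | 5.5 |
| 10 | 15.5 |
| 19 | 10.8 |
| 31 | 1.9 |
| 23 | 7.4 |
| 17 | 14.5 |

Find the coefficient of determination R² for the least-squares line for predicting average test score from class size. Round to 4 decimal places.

0.9351

n = 6, Σx = 128, Σy = 55.6, Σxy = 989.8, Σx² = 3024, Σy² = 655.76
Sxx = Σx² − (Σx)²/n = 3024 − 2730.666667 = 293.333333
Sxy = Σxy − (Σx)(Σy)/n = 989.8 − 1186.133333 = -196.333333
Syy = Σy² − (Σy)²/n = 655.76 − 515.226667 = 140.533333
R² = Sxy²/(Sxx·Syy) = (-196.333333)²/(293.333333·140.533333) = 0.935077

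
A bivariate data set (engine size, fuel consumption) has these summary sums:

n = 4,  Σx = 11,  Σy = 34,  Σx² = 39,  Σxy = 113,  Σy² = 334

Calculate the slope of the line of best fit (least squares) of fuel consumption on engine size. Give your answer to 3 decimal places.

Sxx = Σx² − (Σx)²/n = 39 − 30.25 = 8.75
Sxy = Σxy − (Σx)(Σy)/n = 113 − 93.5 = 19.5
b = Sxy/Sxx = 19.5/8.75 = 2.228571

2.229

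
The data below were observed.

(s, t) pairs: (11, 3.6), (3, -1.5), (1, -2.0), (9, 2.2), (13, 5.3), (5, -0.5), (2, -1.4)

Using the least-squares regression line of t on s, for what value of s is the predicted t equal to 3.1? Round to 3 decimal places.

n = 7, Σx = 44, Σy = 5.7, Σxy = 116.5, Σx² = 410
Sxx = Σx² − (Σx)²/n = 410 − 276.571429 = 133.428571
Sxy = Σxy − (Σx)(Σy)/n = 116.5 − 35.828571 = 80.671429
b = Sxy/Sxx = 80.671429/133.428571 = 0.604604
a = ȳ − b·x̄ = 0.814286 − 0.604604·6.285714 = -2.986081
Set a + b·x = 3.1: x = (3.1 − (-2.986081)) / 0.604604 = 10.066230

10.066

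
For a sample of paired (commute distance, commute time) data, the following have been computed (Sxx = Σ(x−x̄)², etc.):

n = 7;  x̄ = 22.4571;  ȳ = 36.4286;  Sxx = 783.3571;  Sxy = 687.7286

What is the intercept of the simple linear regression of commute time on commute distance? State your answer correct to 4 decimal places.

16.7130

b = Sxy/Sxx = 687.7286/783.3571 = 0.877925
a = ȳ − b·x̄ = 36.4286 − 0.877925·22.4571 = 16.712956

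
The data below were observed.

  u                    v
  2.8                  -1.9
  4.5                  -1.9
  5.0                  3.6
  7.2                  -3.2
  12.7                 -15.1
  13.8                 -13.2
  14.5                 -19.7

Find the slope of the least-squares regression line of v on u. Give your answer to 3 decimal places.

n = 7, Σx = 60.5, Σy = -51.4, Σxy = -678.49, Σx² = 666.91
Sxx = Σx² − (Σx)²/n = 666.91 − 522.892857 = 144.017143
Sxy = Σxy − (Σx)(Σy)/n = -678.49 − (-444.242857) = -234.247143
b = Sxy/Sxx = -234.247143/144.017143 = -1.626523

-1.627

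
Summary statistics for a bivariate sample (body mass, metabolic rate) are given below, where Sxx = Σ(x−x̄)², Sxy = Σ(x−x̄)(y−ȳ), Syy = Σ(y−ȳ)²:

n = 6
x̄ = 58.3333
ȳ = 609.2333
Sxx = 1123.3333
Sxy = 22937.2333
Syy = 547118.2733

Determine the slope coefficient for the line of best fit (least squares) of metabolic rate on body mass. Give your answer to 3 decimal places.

b = Sxy/Sxx = 22937.2333/1123.3333 = 20.418903

20.419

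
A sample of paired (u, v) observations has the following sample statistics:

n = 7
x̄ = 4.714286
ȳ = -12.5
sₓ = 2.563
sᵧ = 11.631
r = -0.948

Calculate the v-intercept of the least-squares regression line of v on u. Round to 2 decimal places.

7.78

b = r · sᵧ/sₓ = -0.948 · 11.631/2.563 = -4.302063
a = ȳ − b·x̄ = -12.5 − (-4.302063)·4.714286 = 7.781156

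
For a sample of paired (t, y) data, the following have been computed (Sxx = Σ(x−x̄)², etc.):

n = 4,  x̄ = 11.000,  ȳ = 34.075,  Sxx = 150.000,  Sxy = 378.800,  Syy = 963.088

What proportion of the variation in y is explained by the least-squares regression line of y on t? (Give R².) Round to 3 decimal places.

R² = Sxy²/(Sxx·Syy) = (378.8)²/(150·963.088) = 0.993259

0.993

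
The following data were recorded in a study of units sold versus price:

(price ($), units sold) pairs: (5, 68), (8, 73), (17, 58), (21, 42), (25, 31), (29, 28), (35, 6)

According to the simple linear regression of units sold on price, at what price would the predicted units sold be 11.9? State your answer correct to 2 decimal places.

n = 7, Σx = 140, Σy = 306, Σxy = 4589, Σx² = 3510
Sxx = Σx² − (Σx)²/n = 3510 − 2800 = 710
Sxy = Σxy − (Σx)(Σy)/n = 4589 − 6120 = -1531
b = Sxy/Sxx = -1531/710 = -2.156338
a = ȳ − b·x̄ = 43.714286 − (-2.156338)·20 = 86.841046
Set a + b·x = 11.9: x = (11.9 − 86.841046) / (-2.156338) = 34.753849

34.75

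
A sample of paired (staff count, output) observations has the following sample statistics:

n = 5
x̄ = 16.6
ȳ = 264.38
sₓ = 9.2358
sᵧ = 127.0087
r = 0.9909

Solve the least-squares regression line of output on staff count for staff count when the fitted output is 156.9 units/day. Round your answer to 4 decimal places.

8.7125

b = r · sᵧ/sₓ = 0.9909 · 127.0087/9.2358 = 13.626640
a = ȳ − b·x̄ = 264.38 − 13.626640·16.6 = 38.177778
Set a + b·x = 156.9: x = (156.9 − 38.177778) / 13.626640 = 8.712509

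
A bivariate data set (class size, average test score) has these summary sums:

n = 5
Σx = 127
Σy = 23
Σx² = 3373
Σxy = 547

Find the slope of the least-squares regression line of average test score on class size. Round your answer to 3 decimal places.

Sxx = Σx² − (Σx)²/n = 3373 − 3225.8 = 147.2
Sxy = Σxy − (Σx)(Σy)/n = 547 − 584.2 = -37.2
b = Sxy/Sxx = -37.2/147.2 = -0.252717

-0.253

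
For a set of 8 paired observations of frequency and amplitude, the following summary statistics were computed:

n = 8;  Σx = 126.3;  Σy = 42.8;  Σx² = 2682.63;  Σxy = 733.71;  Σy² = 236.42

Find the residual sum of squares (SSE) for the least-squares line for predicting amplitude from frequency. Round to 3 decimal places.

Sxx = Σx² − (Σx)²/n = 2682.63 − 1993.96125 = 688.66875
Sxy = Σxy − (Σx)(Σy)/n = 733.71 − 675.705 = 58.005
Syy = Σy² − (Σy)²/n = 236.42 − 228.98 = 7.44
b = Sxy/Sxx = 58.005/688.66875 = 0.084228
SSE = Syy − b·Sxy = 7.44 − 0.084228·58.005 = 2.554371

2.554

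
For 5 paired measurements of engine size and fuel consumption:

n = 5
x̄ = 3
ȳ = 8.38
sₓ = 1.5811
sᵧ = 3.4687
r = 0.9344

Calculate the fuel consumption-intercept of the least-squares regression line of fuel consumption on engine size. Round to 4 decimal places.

b = r · sᵧ/sₓ = 0.9344 · 3.4687/1.5811 = 2.049936
a = ȳ − b·x̄ = 8.38 − 2.049936·3 = 2.230193

2.2302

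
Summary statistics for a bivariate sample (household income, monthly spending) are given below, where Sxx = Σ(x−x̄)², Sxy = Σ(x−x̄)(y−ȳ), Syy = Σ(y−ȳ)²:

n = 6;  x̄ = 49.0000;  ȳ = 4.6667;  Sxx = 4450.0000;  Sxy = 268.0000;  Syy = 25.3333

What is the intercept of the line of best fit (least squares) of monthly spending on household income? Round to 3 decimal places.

1.716

b = Sxy/Sxx = 268/4450 = 0.060225
a = ȳ − b·x̄ = 4.6667 − 0.060225·49 = 1.715689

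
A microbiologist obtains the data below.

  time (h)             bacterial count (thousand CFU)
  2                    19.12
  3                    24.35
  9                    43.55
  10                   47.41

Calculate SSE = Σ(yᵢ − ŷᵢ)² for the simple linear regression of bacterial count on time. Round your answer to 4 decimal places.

1.7717

n = 4, Σx = 24, Σy = 134.43, Σxy = 977.34, Σx² = 194, Σy² = 5102.8075
Sxx = Σx² − (Σx)²/n = 194 − 144 = 50
Sxy = Σxy − (Σx)(Σy)/n = 977.34 − 806.58 = 170.76
Syy = Σy² − (Σy)²/n = 5102.8075 − 4517.856225 = 584.951275
b = Sxy/Sxx = 170.76/50 = 3.4152
SSE = Syy − b·Sxy = 584.951275 − 3.4152·170.76 = 1.771723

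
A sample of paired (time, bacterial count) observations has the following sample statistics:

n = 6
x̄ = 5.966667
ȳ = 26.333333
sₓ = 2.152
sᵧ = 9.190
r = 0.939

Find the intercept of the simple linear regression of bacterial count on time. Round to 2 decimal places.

b = r · sᵧ/sₓ = 0.939 · 9.19/2.152 = 4.009949
a = ȳ − b·x̄ = 26.333333 − 4.009949·5.966667 = 2.407303

2.41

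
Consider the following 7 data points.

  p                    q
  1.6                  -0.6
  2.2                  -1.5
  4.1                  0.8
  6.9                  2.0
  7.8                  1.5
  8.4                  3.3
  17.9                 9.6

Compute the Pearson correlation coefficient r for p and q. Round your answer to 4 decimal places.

0.9829

n = 7, Σx = 48.9, Σy = 15.1, Σxy = 224.08, Σx² = 523.63, Σy² = 112.55
Sxx = Σx² − (Σx)²/n = 523.63 − 341.601429 = 182.028571
Sxy = Σxy − (Σx)(Σy)/n = 224.08 − 105.484286 = 118.595714
Syy = Σy² − (Σy)²/n = 112.55 − 32.572857 = 79.977143
r = Sxy/√(Sxx·Syy) = 118.595714/√(14558.125061) = 118.595714/120.657056 = 0.982916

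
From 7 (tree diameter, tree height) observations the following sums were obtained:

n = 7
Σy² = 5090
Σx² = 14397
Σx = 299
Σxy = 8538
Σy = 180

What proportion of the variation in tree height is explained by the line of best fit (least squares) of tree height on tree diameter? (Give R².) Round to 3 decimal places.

Sxx = Σx² − (Σx)²/n = 14397 − 12771.571429 = 1625.428571
Sxy = Σxy − (Σx)(Σy)/n = 8538 − 7688.571429 = 849.428571
Syy = Σy² − (Σy)²/n = 5090 − 4628.571429 = 461.428571
R² = Sxy²/(Sxx·Syy) = (849.428571)²/(1625.428571·461.428571) = 0.962014

0.962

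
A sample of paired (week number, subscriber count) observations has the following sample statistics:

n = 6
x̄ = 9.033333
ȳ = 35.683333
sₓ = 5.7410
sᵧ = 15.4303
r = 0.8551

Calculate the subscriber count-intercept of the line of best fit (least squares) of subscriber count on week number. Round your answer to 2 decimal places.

b = r · sᵧ/sₓ = 0.8551 · 15.4303/5.741 = 2.298284
a = ȳ − b·x̄ = 35.683333 − 2.298284·9.033333 = 14.922167

14.92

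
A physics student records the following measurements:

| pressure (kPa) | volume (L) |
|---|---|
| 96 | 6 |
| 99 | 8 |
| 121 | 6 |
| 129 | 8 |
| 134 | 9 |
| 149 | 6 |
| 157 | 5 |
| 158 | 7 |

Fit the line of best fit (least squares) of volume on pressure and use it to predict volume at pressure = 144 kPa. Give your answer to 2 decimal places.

n = 8, Σx = 1043, Σy = 55, Σxy = 7117, Σx² = 140069
Sxx = Σx² − (Σx)²/n = 140069 − 135981.125 = 4087.875
Sxy = Σxy − (Σx)(Σy)/n = 7117 − 7170.625 = -53.625
b = Sxy/Sxx = -53.625/4087.875 = -0.013118
a = ȳ − b·x̄ = 6.875 − (-0.013118)·130.375 = 8.585267
ŷ(144) = a + b·144 = 8.585267 + (-0.013118)·144 = 6.696266

6.70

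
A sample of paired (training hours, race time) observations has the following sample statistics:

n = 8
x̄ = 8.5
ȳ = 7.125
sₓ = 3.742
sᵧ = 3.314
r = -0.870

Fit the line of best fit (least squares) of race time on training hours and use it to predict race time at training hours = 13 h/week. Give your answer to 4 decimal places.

b = r · sᵧ/sₓ = -0.87 · 3.314/3.742 = -0.770492
a = ȳ − b·x̄ = 7.125 − (-0.770492)·8.5 = 13.674180
ŷ(13) = a + b·13 = 13.674180 + (-0.770492)·13 = 3.657787

3.6578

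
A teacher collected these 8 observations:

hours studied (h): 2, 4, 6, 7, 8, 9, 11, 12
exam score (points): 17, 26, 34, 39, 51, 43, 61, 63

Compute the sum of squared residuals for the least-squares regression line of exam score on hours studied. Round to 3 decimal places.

n = 8, Σx = 59, Σy = 334, Σxy = 2837, Σx² = 515, Σy² = 15782
Sxx = Σx² − (Σx)²/n = 515 − 435.125 = 79.875
Sxy = Σxy − (Σx)(Σy)/n = 2837 − 2463.25 = 373.75
Syy = Σy² − (Σy)²/n = 15782 − 13944.5 = 1837.5
b = Sxy/Sxx = 373.75/79.875 = 4.679186
SSE = Syy − b·Sxy = 1837.5 − 4.679186·373.75 = 88.654147

88.654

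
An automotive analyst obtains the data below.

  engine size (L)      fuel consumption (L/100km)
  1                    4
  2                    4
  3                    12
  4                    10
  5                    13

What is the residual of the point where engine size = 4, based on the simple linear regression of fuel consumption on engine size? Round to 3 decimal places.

-1.000

n = 5, Σx = 15, Σy = 43, Σxy = 153, Σx² = 55
Sxx = Σx² − (Σx)²/n = 55 − 45 = 10
Sxy = Σxy − (Σx)(Σy)/n = 153 − 129 = 24
b = Sxy/Sxx = 24/10 = 2.4
a = ȳ − b·x̄ = 8.6 − 2.4·3 = 1.4
ŷ(4) = 1.4 + 2.4·4 = 11
residual = y − ŷ = 10 − 11 = -1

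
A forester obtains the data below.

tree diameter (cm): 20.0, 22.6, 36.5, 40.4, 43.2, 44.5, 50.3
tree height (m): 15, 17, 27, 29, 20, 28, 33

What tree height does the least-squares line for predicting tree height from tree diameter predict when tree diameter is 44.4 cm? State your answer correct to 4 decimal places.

n = 7, Σx = 257.5, Σy = 169, Σxy = 6611.2, Σx² = 10251.75
Sxx = Σx² − (Σx)²/n = 10251.75 − 9472.321429 = 779.428571
Sxy = Σxy − (Σx)(Σy)/n = 6611.2 − 6216.785714 = 394.414286
b = Sxy/Sxx = 394.414286/779.428571 = 0.506030
a = ȳ − b·x̄ = 24.142857 − 0.506030·36.785714 = 5.528180
ŷ(44.4) = a + b·44.4 = 5.528180 + 0.506030·44.4 = 27.995915

27.9959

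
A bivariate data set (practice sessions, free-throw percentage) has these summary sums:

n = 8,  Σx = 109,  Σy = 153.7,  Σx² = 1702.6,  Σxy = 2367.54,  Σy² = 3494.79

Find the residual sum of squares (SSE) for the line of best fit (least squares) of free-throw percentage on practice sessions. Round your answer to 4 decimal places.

198.1789

Sxx = Σx² − (Σx)²/n = 1702.6 − 1485.125 = 217.475
Sxy = Σxy − (Σx)(Σy)/n = 2367.54 − 2094.1625 = 273.3775
Syy = Σy² − (Σy)²/n = 3494.79 − 2952.96125 = 541.82875
b = Sxy/Sxx = 273.3775/217.475 = 1.257053
SSE = Syy − b·Sxy = 541.82875 − 1.257053·273.3775 = 198.178871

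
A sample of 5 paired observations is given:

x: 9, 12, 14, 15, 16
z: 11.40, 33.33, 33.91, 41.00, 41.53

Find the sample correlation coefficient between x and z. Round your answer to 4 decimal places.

n = 5, Σx = 66, Σy = 161.17, Σxy = 2256.78, Σx² = 902, Σy² = 5796.4779
Sxx = Σx² − (Σx)²/n = 902 − 871.2 = 30.8
Sxy = Σxy − (Σx)(Σy)/n = 2256.78 − 2127.444 = 129.336
Syy = Σy² − (Σy)²/n = 5796.4779 − 5195.15378 = 601.32412
r = Sxy/√(Sxx·Syy) = 129.336/√(18520.782896) = 129.336/136.091083 = 0.950364

0.9504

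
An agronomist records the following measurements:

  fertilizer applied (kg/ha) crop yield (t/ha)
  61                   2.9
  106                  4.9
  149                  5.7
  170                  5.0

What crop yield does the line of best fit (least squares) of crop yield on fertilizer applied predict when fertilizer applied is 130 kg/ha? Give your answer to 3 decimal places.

n = 4, Σx = 486, Σy = 18.5, Σxy = 2395.6, Σx² = 66058
Sxx = Σx² − (Σx)²/n = 66058 − 59049 = 7009
Sxy = Σxy − (Σx)(Σy)/n = 2395.6 − 2247.75 = 147.85
b = Sxy/Sxx = 147.85/7009 = 0.021094
a = ȳ − b·x̄ = 4.625 − 0.021094·121.5 = 2.062042
ŷ(130) = a + b·130 = 2.062042 + 0.021094·130 = 4.804302

4.804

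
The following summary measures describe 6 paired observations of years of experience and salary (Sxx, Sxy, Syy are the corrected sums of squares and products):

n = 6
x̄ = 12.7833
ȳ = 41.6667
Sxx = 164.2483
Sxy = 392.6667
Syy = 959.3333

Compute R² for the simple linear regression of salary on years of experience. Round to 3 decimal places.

R² = Sxy²/(Sxx·Syy) = (392.6667)²/(164.2483·959.3333) = 0.978538

0.979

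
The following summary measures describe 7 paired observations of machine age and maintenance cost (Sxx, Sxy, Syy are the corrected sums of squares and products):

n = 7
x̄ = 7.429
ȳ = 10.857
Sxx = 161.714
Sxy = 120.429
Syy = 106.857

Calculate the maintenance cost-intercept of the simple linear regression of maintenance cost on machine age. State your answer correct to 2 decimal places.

b = Sxy/Sxx = 120.429/161.714 = 0.744704
a = ȳ − b·x̄ = 10.857 − 0.744704·7.429 = 5.324597

5.32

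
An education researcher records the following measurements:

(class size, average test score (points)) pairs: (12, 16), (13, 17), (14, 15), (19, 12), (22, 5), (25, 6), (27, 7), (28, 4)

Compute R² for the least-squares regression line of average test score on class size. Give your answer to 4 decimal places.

0.8924

n = 8, Σx = 160, Σy = 82, Σxy = 1412, Σx² = 3492, Σy² = 1040
Sxx = Σx² − (Σx)²/n = 3492 − 3200 = 292
Sxy = Σxy − (Σx)(Σy)/n = 1412 − 1640 = -228
Syy = Σy² − (Σy)²/n = 1040 − 840.5 = 199.5
R² = Sxy²/(Sxx·Syy) = (-228)²/(292·199.5) = 0.892368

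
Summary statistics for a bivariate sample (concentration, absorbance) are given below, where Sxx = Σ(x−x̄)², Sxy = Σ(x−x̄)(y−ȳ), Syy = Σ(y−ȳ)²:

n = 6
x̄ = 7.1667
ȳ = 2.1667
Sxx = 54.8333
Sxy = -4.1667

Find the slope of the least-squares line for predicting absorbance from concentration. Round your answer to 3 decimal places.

b = Sxy/Sxx = -4.1667/54.8333 = -0.075988

-0.076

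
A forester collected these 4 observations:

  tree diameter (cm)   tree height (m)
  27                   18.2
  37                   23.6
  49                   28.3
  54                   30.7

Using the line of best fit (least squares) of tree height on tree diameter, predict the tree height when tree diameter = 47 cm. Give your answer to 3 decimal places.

27.580

n = 4, Σx = 167, Σy = 100.8, Σxy = 4409.1, Σx² = 7415
Sxx = Σx² − (Σx)²/n = 7415 − 6972.25 = 442.75
Sxy = Σxy − (Σx)(Σy)/n = 4409.1 − 4208.4 = 200.7
b = Sxy/Sxx = 200.7/442.75 = 0.453303
a = ȳ − b·x̄ = 25.2 − 0.453303·41.75 = 6.274591
ŷ(47) = a + b·47 = 6.274591 + 0.453303·47 = 27.579842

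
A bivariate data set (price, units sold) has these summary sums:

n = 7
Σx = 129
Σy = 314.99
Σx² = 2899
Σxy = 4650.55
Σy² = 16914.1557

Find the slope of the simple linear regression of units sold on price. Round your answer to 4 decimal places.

-2.2124

Sxx = Σx² − (Σx)²/n = 2899 − 2377.285714 = 521.714286
Sxy = Σxy − (Σx)(Σy)/n = 4650.55 − 5804.815714 = -1154.265714
b = Sxy/Sxx = -1154.265714/521.714286 = -2.212448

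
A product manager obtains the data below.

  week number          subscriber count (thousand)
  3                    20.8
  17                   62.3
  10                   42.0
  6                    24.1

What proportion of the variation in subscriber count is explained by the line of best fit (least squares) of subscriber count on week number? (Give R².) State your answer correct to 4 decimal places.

0.9797

n = 4, Σx = 36, Σy = 149.2, Σxy = 1686.1, Σx² = 434, Σy² = 6658.74
Sxx = Σx² − (Σx)²/n = 434 − 324 = 110
Sxy = Σxy − (Σx)(Σy)/n = 1686.1 − 1342.8 = 343.3
Syy = Σy² − (Σy)²/n = 6658.74 − 5565.16 = 1093.58
R² = Sxy²/(Sxx·Syy) = (343.3)²/(110·1093.58) = 0.979725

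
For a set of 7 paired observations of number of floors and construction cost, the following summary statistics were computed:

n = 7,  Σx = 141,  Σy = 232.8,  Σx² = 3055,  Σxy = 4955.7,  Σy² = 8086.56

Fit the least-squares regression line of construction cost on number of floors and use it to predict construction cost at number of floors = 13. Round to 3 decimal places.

Sxx = Σx² − (Σx)²/n = 3055 − 2840.142857 = 214.857143
Sxy = Σxy − (Σx)(Σy)/n = 4955.7 − 4689.257143 = 266.442857
b = Sxy/Sxx = 266.442857/214.857143 = 1.240093
a = ȳ − b·x̄ = 33.257143 − 1.240093·20.142857 = 8.278125
ŷ(13) = a + b·13 = 8.278125 + 1.240093·13 = 24.399335

24.399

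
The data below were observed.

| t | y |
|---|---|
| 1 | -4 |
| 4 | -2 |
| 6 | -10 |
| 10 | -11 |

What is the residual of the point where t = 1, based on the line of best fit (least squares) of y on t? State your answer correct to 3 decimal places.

n = 4, Σx = 21, Σy = -27, Σxy = -182, Σx² = 153
Sxx = Σx² − (Σx)²/n = 153 − 110.25 = 42.75
Sxy = Σxy − (Σx)(Σy)/n = -182 − (-141.75) = -40.25
b = Sxy/Sxx = -40.25/42.75 = -0.941520
a = ȳ − b·x̄ = -6.75 − (-0.941520)·5.25 = -1.807018
ŷ(1) = -1.807018 + (-0.941520)·1 = -2.748538
residual = y − ŷ = -4 − (-2.748538) = -1.251462

-1.251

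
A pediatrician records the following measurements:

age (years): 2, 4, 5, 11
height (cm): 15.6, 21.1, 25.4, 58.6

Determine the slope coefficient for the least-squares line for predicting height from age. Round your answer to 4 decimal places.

n = 4, Σx = 22, Σy = 120.7, Σxy = 887.2, Σx² = 166
Sxx = Σx² − (Σx)²/n = 166 − 121 = 45
Sxy = Σxy − (Σx)(Σy)/n = 887.2 − 663.85 = 223.35
b = Sxy/Sxx = 223.35/45 = 4.963333

4.9633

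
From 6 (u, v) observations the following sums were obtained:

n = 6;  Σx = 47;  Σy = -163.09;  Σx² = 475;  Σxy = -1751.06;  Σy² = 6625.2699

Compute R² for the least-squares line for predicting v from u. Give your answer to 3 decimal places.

0.957

Sxx = Σx² − (Σx)²/n = 475 − 368.166667 = 106.833333
Sxy = Σxy − (Σx)(Σy)/n = -1751.06 − (-1277.538333) = -473.521667
Syy = Σy² − (Σy)²/n = 6625.2699 − 4433.058017 = 2192.211883
R² = Sxy²/(Sxx·Syy) = (-473.521667)²/(106.833333·2192.211883) = 0.957393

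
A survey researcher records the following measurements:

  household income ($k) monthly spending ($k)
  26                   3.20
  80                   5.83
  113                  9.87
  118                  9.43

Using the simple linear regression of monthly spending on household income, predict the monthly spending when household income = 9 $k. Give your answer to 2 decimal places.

n = 4, Σx = 337, Σy = 28.33, Σxy = 2777.65, Σx² = 33769
Sxx = Σx² − (Σx)²/n = 33769 − 28392.25 = 5376.75
Sxy = Σxy − (Σx)(Σy)/n = 2777.65 − 2386.8025 = 390.8475
b = Sxy/Sxx = 390.8475/5376.75 = 0.072692
a = ȳ − b·x̄ = 7.0825 − 0.072692·84.25 = 0.958187
ŷ(9) = a + b·9 = 0.958187 + 0.072692·9 = 1.612416

1.61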